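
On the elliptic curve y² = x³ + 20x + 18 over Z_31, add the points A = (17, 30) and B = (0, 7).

(8, 15)

(17, 30) + (0, 7). λ = (7 - 30)/(0 - 17) ≡ 8/14 mod 31. 14⁻¹ ≡ 20 (mod 31) since 14·20 = 280 ≡ 1, so λ ≡ 5.
  x = λ² - 17 - 0 = 25 - 17 ≡ 8; y = λ·(17 - 8) - 30 ≡ 15. → (8, 15)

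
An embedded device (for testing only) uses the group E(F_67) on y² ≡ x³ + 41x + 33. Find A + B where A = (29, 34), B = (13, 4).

(17, 22)

(29, 34) + (13, 4). λ = (4 - 34)/(13 - 29) ≡ 37/51 mod 67. 51⁻¹ ≡ 46 (mod 67), so λ ≡ 27.
  x = λ² - 29 - 13 = 729 - 42 ≡ 17; y = λ·(29 - 17) - 34 ≡ 22. → (17, 22)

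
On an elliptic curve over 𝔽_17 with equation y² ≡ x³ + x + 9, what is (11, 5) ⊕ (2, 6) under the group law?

(11, 5) + (2, 6). λ = (6 - 5)/(2 - 11) ≡ 1/8 mod 17. 8⁻¹ ≡ 15 (mod 17), so λ ≡ 15.
  x = λ² - 11 - 2 = 225 - 13 ≡ 8; y = λ·(11 - 8) - 5 ≡ 6. → (8, 6)

(8, 6)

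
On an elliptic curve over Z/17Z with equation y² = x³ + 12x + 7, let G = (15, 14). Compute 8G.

(12, 14)

Repeated addition: build up to 8G.
2G: tangent at (15, 14): λ = (3·15² + 12)/(2·14) ≡ 7/11. 11⁻¹ ≡ 14 (mod 17), so λ ≡ 7·14 ≡ 13.
  x = λ² - 15 - 15 = 169 - 30 ≡ 3; y = λ·(15 - 3) - 14 ≡ 6. → (3, 6)
3G: (3, 6) + (15, 14). λ = (14 - 6)/(15 - 3) ≡ 8/12 mod 17. 12⁻¹ ≡ 10 (mod 17) since 12·10 = 120 ≡ 1, so λ ≡ 12.
  x = λ² - 3 - 15 = 144 - 18 ≡ 7; y = λ·(3 - 7) - 6 ≡ 14. → (7, 14)
4G: (7, 14) + (15, 14). λ = (14 - 14)/(15 - 7) ≡ 0/8 mod 17. 8⁻¹ ≡ 15 (mod 17), so λ ≡ 0.
  x = λ² - 7 - 15 = 0 - 22 ≡ 12; y = λ·(7 - 12) - 14 ≡ 3. → (12, 3)
5G: (12, 3) + (15, 14). λ = (14 - 3)/(15 - 12) ≡ 11/3 mod 17. 3⁻¹ ≡ 6 (mod 17), so λ ≡ 15.
  x = λ² - 12 - 15 = 225 - 27 ≡ 11; y = λ·(12 - 11) - 3 ≡ 12. → (11, 12)
6G: (11, 12) + (15, 14). λ = (14 - 12)/(15 - 11) ≡ 2/4 mod 17. 4⁻¹ ≡ 13 (mod 17) since 4·13 = 52 ≡ 1, so λ ≡ 9.
  x = λ² - 11 - 15 = 81 - 26 ≡ 4; y = λ·(11 - 4) - 12 ≡ 0. → (4, 0)
7G: (4, 0) + (15, 14). λ = (14 - 0)/(15 - 4) ≡ 14/11 mod 17. 11⁻¹ ≡ 14 (mod 17) since 11·14 = 154 ≡ 1, so λ ≡ 9.
  x = λ² - 4 - 15 = 81 - 19 ≡ 11; y = λ·(4 - 11) - 0 ≡ 5. → (11, 5)
8G: (11, 5) + (15, 14). λ = (14 - 5)/(15 - 11) ≡ 9/4 mod 17. 4⁻¹ ≡ 13 (mod 17), so λ ≡ 15.
  x = λ² - 11 - 15 = 225 - 26 ≡ 12; y = λ·(11 - 12) - 5 ≡ 14. → (12, 14)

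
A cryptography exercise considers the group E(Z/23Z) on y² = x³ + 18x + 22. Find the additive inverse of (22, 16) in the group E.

(22, 7)

-(22, 16) = (22, -16 mod 23) = (22, 7).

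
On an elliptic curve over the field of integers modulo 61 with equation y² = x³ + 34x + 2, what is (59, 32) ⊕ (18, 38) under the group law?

(59, 32) + (18, 38). λ = (38 - 32)/(18 - 59) ≡ 6/20 mod 61. 20⁻¹ ≡ 58 (mod 61), so λ ≡ 43.
  x = λ² - 59 - 18 = 1849 - 77 ≡ 3; y = λ·(59 - 3) - 32 ≡ 58. → (3, 58)

(3, 58)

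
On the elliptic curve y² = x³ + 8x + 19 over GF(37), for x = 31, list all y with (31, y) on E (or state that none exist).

none

x³ + 8x + 19 = 30058 ≡ 14 (mod 37).
14 is a non-residue mod 37; no y exists.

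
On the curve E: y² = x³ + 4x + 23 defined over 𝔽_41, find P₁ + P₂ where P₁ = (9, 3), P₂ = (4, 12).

(9, 3) + (4, 12). λ = (12 - 3)/(4 - 9) ≡ 9/36 mod 41. 36⁻¹ ≡ 8 (mod 41), so λ ≡ 31.
  x = λ² - 9 - 4 = 961 - 13 ≡ 5; y = λ·(9 - 5) - 3 ≡ 39. → (5, 39)

(5, 39)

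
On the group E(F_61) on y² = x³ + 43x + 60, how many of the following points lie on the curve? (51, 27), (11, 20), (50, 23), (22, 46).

1

(51, 27): 27² ≡ 58, rhs ≡ 33 → off.
(11, 20): 20² ≡ 34, rhs ≡ 34 → on.
(50, 23): 23² ≡ 41, rhs ≡ 25 → off.
(22, 46): 46² ≡ 42, rhs ≡ 3 → off.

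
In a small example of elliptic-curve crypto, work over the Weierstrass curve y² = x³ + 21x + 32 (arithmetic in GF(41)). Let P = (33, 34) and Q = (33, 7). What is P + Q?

O

The two points share x = 33 and their y-coordinates satisfy 34 + 7 ≡ 0 (mod 41), so they are inverses. Their sum is the point at infinity.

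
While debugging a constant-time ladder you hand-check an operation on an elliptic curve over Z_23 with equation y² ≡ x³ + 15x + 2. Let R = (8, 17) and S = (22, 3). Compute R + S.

(8, 17) + (22, 3). λ = (3 - 17)/(22 - 8) ≡ 9/14 mod 23. 14⁻¹ ≡ 5 (mod 23) since 14·5 = 70 ≡ 1, so λ ≡ 22.
  x = λ² - 8 - 22 = 484 - 30 ≡ 17; y = λ·(8 - 17) - 17 ≡ 15. → (17, 15)

(17, 15)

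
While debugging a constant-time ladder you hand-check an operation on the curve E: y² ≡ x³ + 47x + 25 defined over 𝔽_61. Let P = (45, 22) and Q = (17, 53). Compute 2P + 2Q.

(0, 56)

First 2P:
Repeated addition: build up to 2P.
2P: tangent at (45, 22): λ = (3·45² + 47)/(2·22) ≡ 22/44. 44⁻¹ ≡ 43 (mod 61) since 44·43 = 1892 ≡ 1, so λ ≡ 22·43 ≡ 31.
  x = λ² - 45 - 45 = 961 - 90 ≡ 17; y = λ·(45 - 17) - 22 ≡ 53. → (17, 53)
2P = (17, 53).
Next 2Q:
Repeated addition: build up to 2Q.
2Q: tangent at (17, 53): λ = (3·17² + 47)/(2·53) ≡ 60/45. 45⁻¹ ≡ 19 (mod 61) since 45·19 = 855 ≡ 1, so λ ≡ 60·19 ≡ 42.
  x = λ² - 17 - 17 = 1764 - 34 ≡ 22; y = λ·(17 - 22) - 53 ≡ 42. → (22, 42)
2Q = (22, 42).
Finally 2P + 2Q:
(17, 53) + (22, 42). λ = (42 - 53)/(22 - 17) ≡ 50/5 mod 61. 5⁻¹ ≡ 49 (mod 61) since 5·49 = 245 ≡ 1, so λ ≡ 10.
  x = λ² - 17 - 22 = 100 - 39 ≡ 0; y = λ·(17 - 0) - 53 ≡ 56. → (0, 56)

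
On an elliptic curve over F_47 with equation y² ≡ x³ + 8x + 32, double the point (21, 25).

tangent at (21, 25): λ = (3·21² + 8)/(2·25) ≡ 15/3. 3⁻¹ ≡ 16 (mod 47) since 3·16 = 48 ≡ 1, so λ ≡ 15·16 ≡ 5.
  x = λ² - 21 - 21 = 25 - 42 ≡ 30; y = λ·(21 - 30) - 25 ≡ 24. → (30, 24)

(30, 24)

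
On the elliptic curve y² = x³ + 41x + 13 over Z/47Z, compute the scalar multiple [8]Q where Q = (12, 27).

(24, 4)

Double-and-add on 8 = (1000)₂. Start with Q = (12, 27) for the leading 1-bit.
double: tangent at (12, 27): λ = (3·12² + 41)/(2·27) ≡ 3/7. 7⁻¹ ≡ 27 (mod 47) since 7·27 = 189 ≡ 1, so λ ≡ 3·27 ≡ 34.
  x = λ² - 12 - 12 = 1156 - 24 ≡ 4; y = λ·(12 - 4) - 27 ≡ 10. → (4, 10)
double: tangent at (4, 10): λ = (3·4² + 41)/(2·10) ≡ 42/20. 20⁻¹ ≡ 40 (mod 47) since 20·40 = 800 ≡ 1, so λ ≡ 42·40 ≡ 35.
  x = λ² - 4 - 4 = 1225 - 8 ≡ 42; y = λ·(4 - 42) - 10 ≡ 23. → (42, 23)
double: tangent at (42, 23): λ = (3·42² + 41)/(2·23) ≡ 22/46. 46⁻¹ ≡ 46 (mod 47), so λ ≡ 22·46 ≡ 25.
  x = λ² - 42 - 42 = 625 - 84 ≡ 24; y = λ·(42 - 24) - 23 ≡ 4. → (24, 4)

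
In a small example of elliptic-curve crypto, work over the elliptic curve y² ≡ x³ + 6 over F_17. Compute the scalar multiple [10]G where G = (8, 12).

(8, 12)

Repeated addition: build up to 10G.
2G: tangent at (8, 12): λ = (3·8² + 0)/(2·12) ≡ 5/7. 7⁻¹ ≡ 5 (mod 17) since 7·5 = 35 ≡ 1, so λ ≡ 5·5 ≡ 8.
  x = λ² - 8 - 8 = 64 - 16 ≡ 14; y = λ·(8 - 14) - 12 ≡ 8. → (14, 8)
3G: (14, 8) + (8, 12). λ = (12 - 8)/(8 - 14) ≡ 4/11 mod 17. 11⁻¹ ≡ 14 (mod 17) since 11·14 = 154 ≡ 1, so λ ≡ 5.
  x = λ² - 14 - 8 = 25 - 22 ≡ 3; y = λ·(14 - 3) - 8 ≡ 13. → (3, 13)
4G: (3, 13) + (8, 12). λ = (12 - 13)/(8 - 3) ≡ 16/5 mod 17. 5⁻¹ ≡ 7 (mod 17), so λ ≡ 10.
  x = λ² - 3 - 8 = 100 - 11 ≡ 4; y = λ·(3 - 4) - 13 ≡ 11. → (4, 11)
5G: (4, 11) + (8, 12). λ = (12 - 11)/(8 - 4) ≡ 1/4 mod 17. 4⁻¹ ≡ 13 (mod 17) since 4·13 = 52 ≡ 1, so λ ≡ 13.
  x = λ² - 4 - 8 = 169 - 12 ≡ 4; y = λ·(4 - 4) - 11 ≡ 6. → (4, 6)
6G: (4, 6) + (8, 12). λ = (12 - 6)/(8 - 4) ≡ 6/4 mod 17. 4⁻¹ ≡ 13 (mod 17), so λ ≡ 10.
  x = λ² - 4 - 8 = 100 - 12 ≡ 3; y = λ·(4 - 3) - 6 ≡ 4. → (3, 4)
7G: (3, 4) + (8, 12). λ = (12 - 4)/(8 - 3) ≡ 8/5 mod 17. 5⁻¹ ≡ 7 (mod 17), so λ ≡ 5.
  x = λ² - 3 - 8 = 25 - 11 ≡ 14; y = λ·(3 - 14) - 4 ≡ 9. → (14, 9)
8G: (14, 9) + (8, 12). λ = (12 - 9)/(8 - 14) ≡ 3/11 mod 17. 11⁻¹ ≡ 14 (mod 17) since 11·14 = 154 ≡ 1, so λ ≡ 8.
  x = λ² - 14 - 8 = 64 - 22 ≡ 8; y = λ·(14 - 8) - 9 ≡ 5. → (8, 5)
9G: (8, 5) + (8, 12): same x and y₁ ≡ -y₂, so the sum is ∞.
10G: ∞ + (8, 12) = (8, 12) (identity).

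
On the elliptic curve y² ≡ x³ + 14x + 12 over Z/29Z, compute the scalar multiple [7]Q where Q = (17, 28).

Double-and-add on 7 = (111)₂. Start with Q = (17, 28) for the leading 1-bit.
double: tangent at (17, 28): λ = (3·17² + 14)/(2·28) ≡ 11/27. 27⁻¹ ≡ 14 (mod 29), so λ ≡ 11·14 ≡ 9.
  x = λ² - 17 - 17 = 81 - 34 ≡ 18; y = λ·(17 - 18) - 28 ≡ 21. → (18, 21)
add Q: (18, 21) + (17, 28). λ = (28 - 21)/(17 - 18) ≡ 7/28 mod 29. 28⁻¹ ≡ 28 (mod 29), so λ ≡ 22.
  x = λ² - 18 - 17 = 484 - 35 ≡ 14; y = λ·(18 - 14) - 21 ≡ 9. → (14, 9)
double: tangent at (14, 9): λ = (3·14² + 14)/(2·9) ≡ 22/18. 18⁻¹ ≡ 21 (mod 29) since 18·21 = 378 ≡ 1, so λ ≡ 22·21 ≡ 27.
  x = λ² - 14 - 14 = 729 - 28 ≡ 5; y = λ·(14 - 5) - 9 ≡ 2. → (5, 2)
add Q: (5, 2) + (17, 28). λ = (28 - 2)/(17 - 5) ≡ 26/12 mod 29. 12⁻¹ ≡ 17 (mod 29), so λ ≡ 7.
  x = λ² - 5 - 17 = 49 - 22 ≡ 27; y = λ·(5 - 27) - 2 ≡ 18. → (27, 18)

(27, 18)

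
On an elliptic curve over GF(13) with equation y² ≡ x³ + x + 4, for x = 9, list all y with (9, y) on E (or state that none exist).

1, 12

x³ + 1x + 4 = 742 ≡ 1 (mod 13).
Square roots of 1 mod 13: 1 and 12 (since 1² = 1 ≡ 1).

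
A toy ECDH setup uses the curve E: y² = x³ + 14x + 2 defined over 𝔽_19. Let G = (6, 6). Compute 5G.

(6, 13)

Double-and-add on 5 = (101)₂. Start with G = (6, 6) for the leading 1-bit.
double: tangent at (6, 6): λ = (3·6² + 14)/(2·6) ≡ 8/12. 12⁻¹ ≡ 8 (mod 19) since 12·8 = 96 ≡ 1, so λ ≡ 8·8 ≡ 7.
  x = λ² - 6 - 6 = 49 - 12 ≡ 18; y = λ·(6 - 18) - 6 ≡ 5. → (18, 5)
double: tangent at (18, 5): λ = (3·18² + 14)/(2·5) ≡ 17/10. 10⁻¹ ≡ 2 (mod 19), so λ ≡ 17·2 ≡ 15.
  x = λ² - 18 - 18 = 225 - 36 ≡ 18; y = λ·(18 - 18) - 5 ≡ 14. → (18, 14)
add G: (18, 14) + (6, 6). λ = (6 - 14)/(6 - 18) ≡ 11/7 mod 19. 7⁻¹ ≡ 11 (mod 19), so λ ≡ 7.
  x = λ² - 18 - 6 = 49 - 24 ≡ 6; y = λ·(18 - 6) - 14 ≡ 13. → (6, 13)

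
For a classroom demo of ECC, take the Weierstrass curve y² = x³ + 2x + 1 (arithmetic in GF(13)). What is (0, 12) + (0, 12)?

(1, 2)

tangent at (0, 12): λ = (3·0² + 2)/(2·12) ≡ 2/11. 11⁻¹ ≡ 6 (mod 13) since 11·6 = 66 ≡ 1, so λ ≡ 2·6 ≡ 12.
  x = λ² - 0 - 0 = 144 - 0 ≡ 1; y = λ·(0 - 1) - 12 ≡ 2. → (1, 2)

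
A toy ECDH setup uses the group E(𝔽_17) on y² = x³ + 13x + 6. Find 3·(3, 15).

Write P = (3, 15).
Repeated addition: build up to 3P.
2P: tangent at (3, 15): λ = (3·3² + 13)/(2·15) ≡ 6/13. 13⁻¹ ≡ 4 (mod 17), so λ ≡ 6·4 ≡ 7.
  x = λ² - 3 - 3 = 49 - 6 ≡ 9; y = λ·(3 - 9) - 15 ≡ 11. → (9, 11)
3P: (9, 11) + (3, 15). λ = (15 - 11)/(3 - 9) ≡ 4/11 mod 17. 11⁻¹ ≡ 14 (mod 17) since 11·14 = 154 ≡ 1, so λ ≡ 5.
  x = λ² - 9 - 3 = 25 - 12 ≡ 13; y = λ·(9 - 13) - 11 ≡ 3. → (13, 3)

(13, 3)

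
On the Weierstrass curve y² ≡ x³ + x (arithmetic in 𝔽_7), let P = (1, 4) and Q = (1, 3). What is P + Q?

The two points share x = 1 and their y-coordinates satisfy 4 + 3 ≡ 0 (mod 7), so they are inverses. Their sum is O.

O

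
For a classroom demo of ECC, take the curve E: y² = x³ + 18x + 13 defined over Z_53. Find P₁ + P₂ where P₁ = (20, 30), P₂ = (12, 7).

(45, 24)

(20, 30) + (12, 7). λ = (7 - 30)/(12 - 20) ≡ 30/45 mod 53. 45⁻¹ ≡ 33 (mod 53), so λ ≡ 36.
  x = λ² - 20 - 12 = 1296 - 32 ≡ 45; y = λ·(20 - 45) - 30 ≡ 24. → (45, 24)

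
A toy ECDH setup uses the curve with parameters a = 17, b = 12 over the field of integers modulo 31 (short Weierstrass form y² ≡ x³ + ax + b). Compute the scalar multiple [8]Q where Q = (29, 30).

Repeated addition: build up to 8Q.
2Q: tangent at (29, 30): λ = (3·29² + 17)/(2·30) ≡ 29/29. 29⁻¹ ≡ 15 (mod 31), so λ ≡ 29·15 ≡ 1.
  x = λ² - 29 - 29 = 1 - 58 ≡ 5; y = λ·(29 - 5) - 30 ≡ 25. → (5, 25)
3Q: (5, 25) + (29, 30). λ = (30 - 25)/(29 - 5) ≡ 5/24 mod 31. 24⁻¹ ≡ 22 (mod 31), so λ ≡ 17.
  x = λ² - 5 - 29 = 289 - 34 ≡ 7; y = λ·(5 - 7) - 25 ≡ 3. → (7, 3)
4Q: (7, 3) + (29, 30). λ = (30 - 3)/(29 - 7) ≡ 27/22 mod 31. 22⁻¹ ≡ 24 (mod 31), so λ ≡ 28.
  x = λ² - 7 - 29 = 784 - 36 ≡ 4; y = λ·(7 - 4) - 3 ≡ 19. → (4, 19)
5Q: (4, 19) + (29, 30). λ = (30 - 19)/(29 - 4) ≡ 11/25 mod 31. 25⁻¹ ≡ 5 (mod 31), so λ ≡ 24.
  x = λ² - 4 - 29 = 576 - 33 ≡ 16; y = λ·(4 - 16) - 19 ≡ 3. → (16, 3)
6Q: (16, 3) + (29, 30). λ = (30 - 3)/(29 - 16) ≡ 27/13 mod 31. 13⁻¹ ≡ 12 (mod 31) since 13·12 = 156 ≡ 1, so λ ≡ 14.
  x = λ² - 16 - 29 = 196 - 45 ≡ 27; y = λ·(16 - 27) - 3 ≡ 29. → (27, 29)
7Q: (27, 29) + (29, 30). λ = (30 - 29)/(29 - 27) ≡ 1/2 mod 31. 2⁻¹ ≡ 16 (mod 31), so λ ≡ 16.
  x = λ² - 27 - 29 = 256 - 56 ≡ 14; y = λ·(27 - 14) - 29 ≡ 24. → (14, 24)
8Q: (14, 24) + (29, 30). λ = (30 - 24)/(29 - 14) ≡ 6/15 mod 31. 15⁻¹ ≡ 29 (mod 31), so λ ≡ 19.
  x = λ² - 14 - 29 = 361 - 43 ≡ 8; y = λ·(14 - 8) - 24 ≡ 28. → (8, 28)

(8, 28)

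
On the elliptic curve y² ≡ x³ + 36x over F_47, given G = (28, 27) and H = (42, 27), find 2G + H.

First 2G:
Repeated addition: build up to 2G.
2G: tangent at (28, 27): λ = (3·28² + 36)/(2·27) ≡ 38/7. 7⁻¹ ≡ 27 (mod 47), so λ ≡ 38·27 ≡ 39.
  x = λ² - 28 - 28 = 1521 - 56 ≡ 8; y = λ·(28 - 8) - 27 ≡ 1. → (8, 1)
2G = (8, 1).
Finally 2G + H:
(8, 1) + (42, 27). λ = (27 - 1)/(42 - 8) ≡ 26/34 mod 47. 34⁻¹ ≡ 18 (mod 47) since 34·18 = 612 ≡ 1, so λ ≡ 45.
  x = λ² - 8 - 42 = 2025 - 50 ≡ 1; y = λ·(8 - 1) - 1 ≡ 32. → (1, 32)

(1, 32)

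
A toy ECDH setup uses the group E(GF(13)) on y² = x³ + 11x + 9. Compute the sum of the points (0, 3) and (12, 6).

(10, 1)

(0, 3) + (12, 6). λ = (6 - 3)/(12 - 0) ≡ 3/12 mod 13. 12⁻¹ ≡ 12 (mod 13), so λ ≡ 10.
  x = λ² - 0 - 12 = 100 - 12 ≡ 10; y = λ·(0 - 10) - 3 ≡ 1. → (10, 1)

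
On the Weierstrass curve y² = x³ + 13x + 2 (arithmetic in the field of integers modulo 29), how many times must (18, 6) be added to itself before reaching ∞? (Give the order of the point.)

2P: tangent at (18, 6): λ = (3·18² + 13)/(2·6) ≡ 28/12. 12⁻¹ ≡ 17 (mod 29), so λ ≡ 28·17 ≡ 12.
  x = λ² - 18 - 18 = 144 - 36 ≡ 21; y = λ·(18 - 21) - 6 ≡ 16. → (21, 16)
3P: (21, 16) + (18, 6). λ = (6 - 16)/(18 - 21) ≡ 19/26 mod 29. 26⁻¹ ≡ 19 (mod 29) since 26·19 = 494 ≡ 1, so λ ≡ 13.
  x = λ² - 21 - 18 = 169 - 39 ≡ 14; y = λ·(21 - 14) - 16 ≡ 17. → (14, 17)
4P: (14, 17) + (18, 6). λ = (6 - 17)/(18 - 14) ≡ 18/4 mod 29. 4⁻¹ ≡ 22 (mod 29), so λ ≡ 19.
  x = λ² - 14 - 18 = 361 - 32 ≡ 10; y = λ·(14 - 10) - 17 ≡ 1. → (10, 1)
5P: (10, 1) + (18, 6). λ = (6 - 1)/(18 - 10) ≡ 5/8 mod 29. 8⁻¹ ≡ 11 (mod 29), so λ ≡ 26.
  x = λ² - 10 - 18 = 676 - 28 ≡ 10; y = λ·(10 - 10) - 1 ≡ 28. → (10, 28)
6P: (10, 28) + (18, 6). λ = (6 - 28)/(18 - 10) ≡ 7/8 mod 29. 8⁻¹ ≡ 11 (mod 29), so λ ≡ 19.
  x = λ² - 10 - 18 = 361 - 28 ≡ 14; y = λ·(10 - 14) - 28 ≡ 12. → (14, 12)
7P: (14, 12) + (18, 6). λ = (6 - 12)/(18 - 14) ≡ 23/4 mod 29. 4⁻¹ ≡ 22 (mod 29), so λ ≡ 13.
  x = λ² - 14 - 18 = 169 - 32 ≡ 21; y = λ·(14 - 21) - 12 ≡ 13. → (21, 13)
8P: (21, 13) + (18, 6). λ = (6 - 13)/(18 - 21) ≡ 22/26 mod 29. 26⁻¹ ≡ 19 (mod 29), so λ ≡ 12.
  x = λ² - 21 - 18 = 144 - 39 ≡ 18; y = λ·(21 - 18) - 13 ≡ 23. → (18, 23)
9P: (18, 23) + (18, 6): same x and y₁ ≡ -y₂, so the sum is ∞.
9P = ∞, so the order is 9.

9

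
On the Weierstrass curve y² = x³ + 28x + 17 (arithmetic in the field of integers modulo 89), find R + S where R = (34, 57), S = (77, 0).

(34, 57) + (77, 0). λ = (0 - 57)/(77 - 34) ≡ 32/43 mod 89. 43⁻¹ ≡ 29 (mod 89), so λ ≡ 38.
  x = λ² - 34 - 77 = 1444 - 111 ≡ 87; y = λ·(34 - 87) - 57 ≡ 65. → (87, 65)

(87, 65)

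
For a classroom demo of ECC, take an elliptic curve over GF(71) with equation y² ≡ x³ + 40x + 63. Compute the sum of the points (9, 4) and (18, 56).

(2, 68)

(9, 4) + (18, 56). λ = (56 - 4)/(18 - 9) ≡ 52/9 mod 71. 9⁻¹ ≡ 8 (mod 71), so λ ≡ 61.
  x = λ² - 9 - 18 = 3721 - 27 ≡ 2; y = λ·(9 - 2) - 4 ≡ 68. → (2, 68)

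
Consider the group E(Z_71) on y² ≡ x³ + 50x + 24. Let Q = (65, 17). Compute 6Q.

(31, 14)

Double-and-add on 6 = (110)₂. Start with Q = (65, 17) for the leading 1-bit.
double: tangent at (65, 17): λ = (3·65² + 50)/(2·17) ≡ 16/34. 34⁻¹ ≡ 23 (mod 71), so λ ≡ 16·23 ≡ 13.
  x = λ² - 65 - 65 = 169 - 130 ≡ 39; y = λ·(65 - 39) - 17 ≡ 37. → (39, 37)
add Q: (39, 37) + (65, 17). λ = (17 - 37)/(65 - 39) ≡ 51/26 mod 71. 26⁻¹ ≡ 41 (mod 71), so λ ≡ 32.
  x = λ² - 39 - 65 = 1024 - 104 ≡ 68; y = λ·(39 - 68) - 37 ≡ 29. → (68, 29)
double: tangent at (68, 29): λ = (3·68² + 50)/(2·29) ≡ 6/58. 58⁻¹ ≡ 60 (mod 71), so λ ≡ 6·60 ≡ 5.
  x = λ² - 68 - 68 = 25 - 136 ≡ 31; y = λ·(68 - 31) - 29 ≡ 14. → (31, 14)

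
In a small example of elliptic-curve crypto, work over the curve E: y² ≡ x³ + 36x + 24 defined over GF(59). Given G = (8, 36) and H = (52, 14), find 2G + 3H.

First 2G:
Repeated addition: build up to 2G.
2G: tangent at (8, 36): λ = (3·8² + 36)/(2·36) ≡ 51/13. 13⁻¹ ≡ 50 (mod 59), so λ ≡ 51·50 ≡ 13.
  x = λ² - 8 - 8 = 169 - 16 ≡ 35; y = λ·(8 - 35) - 36 ≡ 26. → (35, 26)
2G = (35, 26).
Next 3H:
Repeated addition: build up to 3H.
2H: tangent at (52, 14): λ = (3·52² + 36)/(2·14) ≡ 6/28. 28⁻¹ ≡ 19 (mod 59), so λ ≡ 6·19 ≡ 55.
  x = λ² - 52 - 52 = 3025 - 104 ≡ 30; y = λ·(52 - 30) - 14 ≡ 16. → (30, 16)
3H: (30, 16) + (52, 14). λ = (14 - 16)/(52 - 30) ≡ 57/22 mod 59. 22⁻¹ ≡ 51 (mod 59) since 22·51 = 1122 ≡ 1, so λ ≡ 16.
  x = λ² - 30 - 52 = 256 - 82 ≡ 56; y = λ·(30 - 56) - 16 ≡ 40. → (56, 40)
3H = (56, 40).
Finally 2G + 3H:
(35, 26) + (56, 40). λ = (40 - 26)/(56 - 35) ≡ 14/21 mod 59. 21⁻¹ ≡ 45 (mod 59), so λ ≡ 40.
  x = λ² - 35 - 56 = 1600 - 91 ≡ 34; y = λ·(35 - 34) - 26 ≡ 14. → (34, 14)

(34, 14)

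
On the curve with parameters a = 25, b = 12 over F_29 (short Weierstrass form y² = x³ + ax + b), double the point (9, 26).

(18, 28)

tangent at (9, 26): λ = (3·9² + 25)/(2·26) ≡ 7/23. 23⁻¹ ≡ 24 (mod 29), so λ ≡ 7·24 ≡ 23.
  x = λ² - 9 - 9 = 529 - 18 ≡ 18; y = λ·(9 - 18) - 26 ≡ 28. → (18, 28)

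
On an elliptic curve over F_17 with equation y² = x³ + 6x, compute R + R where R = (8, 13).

tangent at (8, 13): λ = (3·8² + 6)/(2·13) ≡ 11/9. 9⁻¹ ≡ 2 (mod 17), so λ ≡ 11·2 ≡ 5.
  x = λ² - 8 - 8 = 25 - 16 ≡ 9; y = λ·(8 - 9) - 13 ≡ 16. → (9, 16)

(9, 16)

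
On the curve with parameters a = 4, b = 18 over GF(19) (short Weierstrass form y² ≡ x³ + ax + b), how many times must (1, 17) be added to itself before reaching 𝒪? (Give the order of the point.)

11

2P: tangent at (1, 17): λ = (3·1² + 4)/(2·17) ≡ 7/15. 15⁻¹ ≡ 14 (mod 19), so λ ≡ 7·14 ≡ 3.
  x = λ² - 1 - 1 = 9 - 2 ≡ 7; y = λ·(1 - 7) - 17 ≡ 3. → (7, 3)
3P: (7, 3) + (1, 17). λ = (17 - 3)/(1 - 7) ≡ 14/13 mod 19. 13⁻¹ ≡ 3 (mod 19), so λ ≡ 4.
  x = λ² - 7 - 1 = 16 - 8 ≡ 8; y = λ·(7 - 8) - 3 ≡ 12. → (8, 12)
4P: (8, 12) + (1, 17). λ = (17 - 12)/(1 - 8) ≡ 5/12 mod 19. 12⁻¹ ≡ 8 (mod 19) since 12·8 = 96 ≡ 1, so λ ≡ 2.
  x = λ² - 8 - 1 = 4 - 9 ≡ 14; y = λ·(8 - 14) - 12 ≡ 14. → (14, 14)
5P: (14, 14) + (1, 17). λ = (17 - 14)/(1 - 14) ≡ 3/6 mod 19. 6⁻¹ ≡ 16 (mod 19), so λ ≡ 10.
  x = λ² - 14 - 1 = 100 - 15 ≡ 9; y = λ·(14 - 9) - 14 ≡ 17. → (9, 17)
6P: (9, 17) + (1, 17). λ = (17 - 17)/(1 - 9) ≡ 0/11 mod 19. 11⁻¹ ≡ 7 (mod 19), so λ ≡ 0.
  x = λ² - 9 - 1 = 0 - 10 ≡ 9; y = λ·(9 - 9) - 17 ≡ 2. → (9, 2)
7P: (9, 2) + (1, 17). λ = (17 - 2)/(1 - 9) ≡ 15/11 mod 19. 11⁻¹ ≡ 7 (mod 19) since 11·7 = 77 ≡ 1, so λ ≡ 10.
  x = λ² - 9 - 1 = 100 - 10 ≡ 14; y = λ·(9 - 14) - 2 ≡ 5. → (14, 5)
8P: (14, 5) + (1, 17). λ = (17 - 5)/(1 - 14) ≡ 12/6 mod 19. 6⁻¹ ≡ 16 (mod 19) since 6·16 = 96 ≡ 1, so λ ≡ 2.
  x = λ² - 14 - 1 = 4 - 15 ≡ 8; y = λ·(14 - 8) - 5 ≡ 7. → (8, 7)
9P: (8, 7) + (1, 17). λ = (17 - 7)/(1 - 8) ≡ 10/12 mod 19. 12⁻¹ ≡ 8 (mod 19) since 12·8 = 96 ≡ 1, so λ ≡ 4.
  x = λ² - 8 - 1 = 16 - 9 ≡ 7; y = λ·(8 - 7) - 7 ≡ 16. → (7, 16)
10P: (7, 16) + (1, 17). λ = (17 - 16)/(1 - 7) ≡ 1/13 mod 19. 13⁻¹ ≡ 3 (mod 19), so λ ≡ 3.
  x = λ² - 7 - 1 = 9 - 8 ≡ 1; y = λ·(7 - 1) - 16 ≡ 2. → (1, 2)
11P: (1, 2) + (1, 17): same x and y₁ ≡ -y₂, so the sum is 𝒪.
11P = 𝒪, so the order is 11.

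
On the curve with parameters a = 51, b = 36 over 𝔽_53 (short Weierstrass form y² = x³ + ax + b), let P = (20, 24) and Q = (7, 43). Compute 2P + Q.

First 2P:
Repeated addition: build up to 2P.
2P: tangent at (20, 24): λ = (3·20² + 51)/(2·24) ≡ 32/48. 48⁻¹ ≡ 21 (mod 53), so λ ≡ 32·21 ≡ 36.
  x = λ² - 20 - 20 = 1296 - 40 ≡ 37; y = λ·(20 - 37) - 24 ≡ 0. → (37, 0)
2P = (37, 0).
Finally 2P + Q:
(37, 0) + (7, 43). λ = (43 - 0)/(7 - 37) ≡ 43/23 mod 53. 23⁻¹ ≡ 30 (mod 53), so λ ≡ 18.
  x = λ² - 37 - 7 = 324 - 44 ≡ 15; y = λ·(37 - 15) - 0 ≡ 25. → (15, 25)

(15, 25)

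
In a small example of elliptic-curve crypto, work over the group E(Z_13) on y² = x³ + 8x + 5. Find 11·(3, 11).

Write Q = (3, 11).
Double-and-add on 11 = (1011)₂. Start with Q = (3, 11) for the leading 1-bit.
double: tangent at (3, 11): λ = (3·3² + 8)/(2·11) ≡ 9/9. 9⁻¹ ≡ 3 (mod 13) since 9·3 = 27 ≡ 1, so λ ≡ 9·3 ≡ 1.
  x = λ² - 3 - 3 = 1 - 6 ≡ 8; y = λ·(3 - 8) - 11 ≡ 10. → (8, 10)
double: tangent at (8, 10): λ = (3·8² + 8)/(2·10) ≡ 5/7. 7⁻¹ ≡ 2 (mod 13), so λ ≡ 5·2 ≡ 10.
  x = λ² - 8 - 8 = 100 - 16 ≡ 6; y = λ·(8 - 6) - 10 ≡ 10. → (6, 10)
add Q: (6, 10) + (3, 11). λ = (11 - 10)/(3 - 6) ≡ 1/10 mod 13. 10⁻¹ ≡ 4 (mod 13), so λ ≡ 4.
  x = λ² - 6 - 3 = 16 - 9 ≡ 7; y = λ·(6 - 7) - 10 ≡ 12. → (7, 12)
double: tangent at (7, 12): λ = (3·7² + 8)/(2·12) ≡ 12/11. 11⁻¹ ≡ 6 (mod 13), so λ ≡ 12·6 ≡ 7.
  x = λ² - 7 - 7 = 49 - 14 ≡ 9; y = λ·(7 - 9) - 12 ≡ 0. → (9, 0)
add Q: (9, 0) + (3, 11). λ = (11 - 0)/(3 - 9) ≡ 11/7 mod 13. 7⁻¹ ≡ 2 (mod 13), so λ ≡ 9.
  x = λ² - 9 - 3 = 81 - 12 ≡ 4; y = λ·(9 - 4) - 0 ≡ 6. → (4, 6)

(4, 6)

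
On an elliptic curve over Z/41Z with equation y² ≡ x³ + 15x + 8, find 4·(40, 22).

Write P = (40, 22).
Repeated addition: build up to 4P.
2P: tangent at (40, 22): λ = (3·40² + 15)/(2·22) ≡ 18/3. 3⁻¹ ≡ 14 (mod 41), so λ ≡ 18·14 ≡ 6.
  x = λ² - 40 - 40 = 36 - 80 ≡ 38; y = λ·(40 - 38) - 22 ≡ 31. → (38, 31)
3P: (38, 31) + (40, 22). λ = (22 - 31)/(40 - 38) ≡ 32/2 mod 41. 2⁻¹ ≡ 21 (mod 41) since 2·21 = 42 ≡ 1, so λ ≡ 16.
  x = λ² - 38 - 40 = 256 - 78 ≡ 14; y = λ·(38 - 14) - 31 ≡ 25. → (14, 25)
4P: (14, 25) + (40, 22). λ = (22 - 25)/(40 - 14) ≡ 38/26 mod 41. 26⁻¹ ≡ 30 (mod 41), so λ ≡ 33.
  x = λ² - 14 - 40 = 1089 - 54 ≡ 10; y = λ·(14 - 10) - 25 ≡ 25. → (10, 25)

(10, 25)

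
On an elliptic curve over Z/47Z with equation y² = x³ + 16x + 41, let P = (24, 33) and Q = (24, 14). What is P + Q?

O

The two points share x = 24 and their y-coordinates satisfy 33 + 14 ≡ 0 (mod 47), so they are inverses. Their sum is O.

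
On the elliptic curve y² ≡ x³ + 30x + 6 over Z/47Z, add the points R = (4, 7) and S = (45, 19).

(2, 36)

(4, 7) + (45, 19). λ = (19 - 7)/(45 - 4) ≡ 12/41 mod 47. 41⁻¹ ≡ 39 (mod 47), so λ ≡ 45.
  x = λ² - 4 - 45 = 2025 - 49 ≡ 2; y = λ·(4 - 2) - 7 ≡ 36. → (2, 36)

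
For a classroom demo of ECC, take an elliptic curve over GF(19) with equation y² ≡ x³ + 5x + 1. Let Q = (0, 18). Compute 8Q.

O

Double-and-add on 8 = (1000)₂. Start with Q = (0, 18) for the leading 1-bit.
double: tangent at (0, 18): λ = (3·0² + 5)/(2·18) ≡ 5/17. 17⁻¹ ≡ 9 (mod 19) since 17·9 = 153 ≡ 1, so λ ≡ 5·9 ≡ 7.
  x = λ² - 0 - 0 = 49 - 0 ≡ 11; y = λ·(0 - 11) - 18 ≡ 0. → (11, 0)
double: (11, 0) + (11, 0): same x and y₁ ≡ -y₂, so the sum is ∞.
double: ∞ + ∞ = ∞ (identity).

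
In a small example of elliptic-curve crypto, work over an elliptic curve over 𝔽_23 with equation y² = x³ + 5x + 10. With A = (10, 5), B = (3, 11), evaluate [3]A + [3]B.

First 3A:
Repeated addition: build up to 3A.
2A: tangent at (10, 5): λ = (3·10² + 5)/(2·5) ≡ 6/10. 10⁻¹ ≡ 7 (mod 23), so λ ≡ 6·7 ≡ 19.
  x = λ² - 10 - 10 = 361 - 20 ≡ 19; y = λ·(10 - 19) - 5 ≡ 8. → (19, 8)
3A: (19, 8) + (10, 5). λ = (5 - 8)/(10 - 19) ≡ 20/14 mod 23. 14⁻¹ ≡ 5 (mod 23), so λ ≡ 8.
  x = λ² - 19 - 10 = 64 - 29 ≡ 12; y = λ·(19 - 12) - 8 ≡ 2. → (12, 2)
3A = (12, 2).
Next 3B:
Repeated addition: build up to 3B.
2B: tangent at (3, 11): λ = (3·3² + 5)/(2·11) ≡ 9/22. 22⁻¹ ≡ 22 (mod 23), so λ ≡ 9·22 ≡ 14.
  x = λ² - 3 - 3 = 196 - 6 ≡ 6; y = λ·(3 - 6) - 11 ≡ 16. → (6, 16)
3B: (6, 16) + (3, 11). λ = (11 - 16)/(3 - 6) ≡ 18/20 mod 23. 20⁻¹ ≡ 15 (mod 23), so λ ≡ 17.
  x = λ² - 6 - 3 = 289 - 9 ≡ 4; y = λ·(6 - 4) - 16 ≡ 18. → (4, 18)
3B = (4, 18).
Finally 3A + 3B:
(12, 2) + (4, 18). λ = (18 - 2)/(4 - 12) ≡ 16/15 mod 23. 15⁻¹ ≡ 20 (mod 23), so λ ≡ 21.
  x = λ² - 12 - 4 = 441 - 16 ≡ 11; y = λ·(12 - 11) - 2 ≡ 19. → (11, 19)

(11, 19)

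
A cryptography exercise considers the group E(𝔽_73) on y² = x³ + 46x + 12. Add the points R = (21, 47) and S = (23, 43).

(21, 47) + (23, 43). λ = (43 - 47)/(23 - 21) ≡ 69/2 mod 73. 2⁻¹ ≡ 37 (mod 73), so λ ≡ 71.
  x = λ² - 21 - 23 = 5041 - 44 ≡ 33; y = λ·(21 - 33) - 47 ≡ 50. → (33, 50)

(33, 50)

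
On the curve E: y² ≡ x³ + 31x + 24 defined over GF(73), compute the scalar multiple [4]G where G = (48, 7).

Repeated addition: build up to 4G.
2G: tangent at (48, 7): λ = (3·48² + 31)/(2·7) ≡ 8/14. 14⁻¹ ≡ 47 (mod 73), so λ ≡ 8·47 ≡ 11.
  x = λ² - 48 - 48 = 121 - 96 ≡ 25; y = λ·(48 - 25) - 7 ≡ 27. → (25, 27)
3G: (25, 27) + (48, 7). λ = (7 - 27)/(48 - 25) ≡ 53/23 mod 73. 23⁻¹ ≡ 54 (mod 73) since 23·54 = 1242 ≡ 1, so λ ≡ 15.
  x = λ² - 25 - 48 = 225 - 73 ≡ 6; y = λ·(25 - 6) - 27 ≡ 39. → (6, 39)
4G: (6, 39) + (48, 7). λ = (7 - 39)/(48 - 6) ≡ 41/42 mod 73. 42⁻¹ ≡ 40 (mod 73) since 42·40 = 1680 ≡ 1, so λ ≡ 34.
  x = λ² - 6 - 48 = 1156 - 54 ≡ 7; y = λ·(6 - 7) - 39 ≡ 0. → (7, 0)

(7, 0)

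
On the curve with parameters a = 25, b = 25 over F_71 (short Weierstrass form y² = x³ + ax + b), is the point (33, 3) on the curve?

y² = 3² ≡ 9; x³ + 25x + 25 = 36787 ≡ 9 (mod 71). 9 = 9.

yes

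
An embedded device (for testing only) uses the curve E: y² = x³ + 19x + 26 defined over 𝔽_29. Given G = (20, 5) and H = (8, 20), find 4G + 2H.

(17, 19)

First 4G:
Double-and-add on 4 = (100)₂. Start with G = (20, 5) for the leading 1-bit.
double: tangent at (20, 5): λ = (3·20² + 19)/(2·5) ≡ 1/10. 10⁻¹ ≡ 3 (mod 29), so λ ≡ 1·3 ≡ 3.
  x = λ² - 20 - 20 = 9 - 40 ≡ 27; y = λ·(20 - 27) - 5 ≡ 3. → (27, 3)
double: tangent at (27, 3): λ = (3·27² + 19)/(2·3) ≡ 2/6. 6⁻¹ ≡ 5 (mod 29) since 6·5 = 30 ≡ 1, so λ ≡ 2·5 ≡ 10.
  x = λ² - 27 - 27 = 100 - 54 ≡ 17; y = λ·(27 - 17) - 3 ≡ 10. → (17, 10)
4G = (17, 10).
Next 2H:
Repeated addition: build up to 2H.
2H: tangent at (8, 20): λ = (3·8² + 19)/(2·20) ≡ 8/11. 11⁻¹ ≡ 8 (mod 29), so λ ≡ 8·8 ≡ 6.
  x = λ² - 8 - 8 = 36 - 16 ≡ 20; y = λ·(8 - 20) - 20 ≡ 24. → (20, 24)
2H = (20, 24).
Finally 4G + 2H:
(17, 10) + (20, 24). λ = (24 - 10)/(20 - 17) ≡ 14/3 mod 29. 3⁻¹ ≡ 10 (mod 29), so λ ≡ 24.
  x = λ² - 17 - 20 = 576 - 37 ≡ 17; y = λ·(17 - 17) - 10 ≡ 19. → (17, 19)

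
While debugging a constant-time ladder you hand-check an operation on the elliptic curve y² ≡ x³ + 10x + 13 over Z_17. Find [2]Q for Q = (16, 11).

(4, 10)

tangent at (16, 11): λ = (3·16² + 10)/(2·11) ≡ 13/5. 5⁻¹ ≡ 7 (mod 17), so λ ≡ 13·7 ≡ 6.
  x = λ² - 16 - 16 = 36 - 32 ≡ 4; y = λ·(16 - 4) - 11 ≡ 10. → (4, 10)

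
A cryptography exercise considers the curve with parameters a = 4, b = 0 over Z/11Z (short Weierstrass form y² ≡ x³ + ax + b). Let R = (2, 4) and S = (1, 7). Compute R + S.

(6, 8)

(2, 4) + (1, 7). λ = (7 - 4)/(1 - 2) ≡ 3/10 mod 11. 10⁻¹ ≡ 10 (mod 11), so λ ≡ 8.
  x = λ² - 2 - 1 = 64 - 3 ≡ 6; y = λ·(2 - 6) - 4 ≡ 8. → (6, 8)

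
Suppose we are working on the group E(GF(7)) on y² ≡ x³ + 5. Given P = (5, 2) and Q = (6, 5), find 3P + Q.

(5, 2)

First 3P:
Repeated addition: build up to 3P.
2P: tangent at (5, 2): λ = (3·5² + 0)/(2·2) ≡ 5/4. 4⁻¹ ≡ 2 (mod 7), so λ ≡ 5·2 ≡ 3.
  x = λ² - 5 - 5 = 9 - 10 ≡ 6; y = λ·(5 - 6) - 2 ≡ 2. → (6, 2)
3P: (6, 2) + (5, 2). λ = (2 - 2)/(5 - 6) ≡ 0/6 mod 7. 6⁻¹ ≡ 6 (mod 7), so λ ≡ 0.
  x = λ² - 6 - 5 = 0 - 11 ≡ 3; y = λ·(6 - 3) - 2 ≡ 5. → (3, 5)
3P = (3, 5).
Finally 3P + Q:
(3, 5) + (6, 5). λ = (5 - 5)/(6 - 3) ≡ 0/3 mod 7. 3⁻¹ ≡ 5 (mod 7), so λ ≡ 0.
  x = λ² - 3 - 6 = 0 - 9 ≡ 5; y = λ·(3 - 5) - 5 ≡ 2. → (5, 2)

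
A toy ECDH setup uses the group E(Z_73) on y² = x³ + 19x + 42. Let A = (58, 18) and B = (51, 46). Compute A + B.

(58, 18) + (51, 46). λ = (46 - 18)/(51 - 58) ≡ 28/66 mod 73. 66⁻¹ ≡ 52 (mod 73), so λ ≡ 69.
  x = λ² - 58 - 51 = 4761 - 109 ≡ 53; y = λ·(58 - 53) - 18 ≡ 35. → (53, 35)

(53, 35)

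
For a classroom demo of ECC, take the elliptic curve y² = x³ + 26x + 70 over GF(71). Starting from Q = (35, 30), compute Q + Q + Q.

(14, 57)

Repeated addition: build up to 3Q.
2Q: tangent at (35, 30): λ = (3·35² + 26)/(2·30) ≡ 9/60. 60⁻¹ ≡ 58 (mod 71), so λ ≡ 9·58 ≡ 25.
  x = λ² - 35 - 35 = 625 - 70 ≡ 58; y = λ·(35 - 58) - 30 ≡ 34. → (58, 34)
3Q: (58, 34) + (35, 30). λ = (30 - 34)/(35 - 58) ≡ 67/48 mod 71. 48⁻¹ ≡ 37 (mod 71), so λ ≡ 65.
  x = λ² - 58 - 35 = 4225 - 93 ≡ 14; y = λ·(58 - 14) - 34 ≡ 57. → (14, 57)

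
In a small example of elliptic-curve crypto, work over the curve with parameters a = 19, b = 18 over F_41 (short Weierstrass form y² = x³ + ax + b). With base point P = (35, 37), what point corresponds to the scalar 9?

Double-and-add on 9 = (1001)₂. Start with P = (35, 37) for the leading 1-bit.
double: tangent at (35, 37): λ = (3·35² + 19)/(2·37) ≡ 4/33. 33⁻¹ ≡ 5 (mod 41) since 33·5 = 165 ≡ 1, so λ ≡ 4·5 ≡ 20.
  x = λ² - 35 - 35 = 400 - 70 ≡ 2; y = λ·(35 - 2) - 37 ≡ 8. → (2, 8)
double: tangent at (2, 8): λ = (3·2² + 19)/(2·8) ≡ 31/16. 16⁻¹ ≡ 18 (mod 41), so λ ≡ 31·18 ≡ 25.
  x = λ² - 2 - 2 = 625 - 4 ≡ 6; y = λ·(2 - 6) - 8 ≡ 15. → (6, 15)
double: tangent at (6, 15): λ = (3·6² + 19)/(2·15) ≡ 4/30. 30⁻¹ ≡ 26 (mod 41) since 30·26 = 780 ≡ 1, so λ ≡ 4·26 ≡ 22.
  x = λ² - 6 - 6 = 484 - 12 ≡ 21; y = λ·(6 - 21) - 15 ≡ 24. → (21, 24)
add P: (21, 24) + (35, 37). λ = (37 - 24)/(35 - 21) ≡ 13/14 mod 41. 14⁻¹ ≡ 3 (mod 41), so λ ≡ 39.
  x = λ² - 21 - 35 = 1521 - 56 ≡ 30; y = λ·(21 - 30) - 24 ≡ 35. → (30, 35)

(30, 35)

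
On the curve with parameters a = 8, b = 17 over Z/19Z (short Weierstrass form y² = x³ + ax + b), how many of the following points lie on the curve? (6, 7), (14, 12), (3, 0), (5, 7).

(6, 7): 7² ≡ 11, rhs ≡ 15 → off.
(14, 12): 12² ≡ 11, rhs ≡ 4 → off.
(3, 0): 0² ≡ 0, rhs ≡ 11 → off.
(5, 7): 7² ≡ 11, rhs ≡ 11 → on.

1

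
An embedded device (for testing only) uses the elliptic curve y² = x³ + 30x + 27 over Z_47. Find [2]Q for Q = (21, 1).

tangent at (21, 1): λ = (3·21² + 30)/(2·1) ≡ 37/2. 2⁻¹ ≡ 24 (mod 47), so λ ≡ 37·24 ≡ 42.
  x = λ² - 21 - 21 = 1764 - 42 ≡ 30; y = λ·(21 - 30) - 1 ≡ 44. → (30, 44)

(30, 44)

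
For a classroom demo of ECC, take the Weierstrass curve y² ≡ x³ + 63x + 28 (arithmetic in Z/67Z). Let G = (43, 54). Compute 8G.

Double-and-add on 8 = (1000)₂. Start with G = (43, 54) for the leading 1-bit.
double: tangent at (43, 54): λ = (3·43² + 63)/(2·54) ≡ 49/41. 41⁻¹ ≡ 18 (mod 67), so λ ≡ 49·18 ≡ 11.
  x = λ² - 43 - 43 = 121 - 86 ≡ 35; y = λ·(43 - 35) - 54 ≡ 34. → (35, 34)
double: tangent at (35, 34): λ = (3·35² + 63)/(2·34) ≡ 53/1. 1⁻¹ ≡ 1 (mod 67), so λ ≡ 53·1 ≡ 53.
  x = λ² - 35 - 35 = 2809 - 70 ≡ 59; y = λ·(35 - 59) - 34 ≡ 34. → (59, 34)
double: tangent at (59, 34): λ = (3·59² + 63)/(2·34) ≡ 54/1. 1⁻¹ ≡ 1 (mod 67), so λ ≡ 54·1 ≡ 54.
  x = λ² - 59 - 59 = 2916 - 118 ≡ 51; y = λ·(59 - 51) - 34 ≡ 63. → (51, 63)

(51, 63)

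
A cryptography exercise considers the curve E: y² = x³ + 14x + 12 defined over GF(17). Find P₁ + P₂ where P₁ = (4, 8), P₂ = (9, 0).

(12, 15)

(4, 8) + (9, 0). λ = (0 - 8)/(9 - 4) ≡ 9/5 mod 17. 5⁻¹ ≡ 7 (mod 17) since 5·7 = 35 ≡ 1, so λ ≡ 12.
  x = λ² - 4 - 9 = 144 - 13 ≡ 12; y = λ·(4 - 12) - 8 ≡ 15. → (12, 15)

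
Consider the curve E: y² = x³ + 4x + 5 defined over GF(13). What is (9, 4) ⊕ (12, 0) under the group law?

(1, 7)

(9, 4) + (12, 0). λ = (0 - 4)/(12 - 9) ≡ 9/3 mod 13. 3⁻¹ ≡ 9 (mod 13), so λ ≡ 3.
  x = λ² - 9 - 12 = 9 - 21 ≡ 1; y = λ·(9 - 1) - 4 ≡ 7. → (1, 7)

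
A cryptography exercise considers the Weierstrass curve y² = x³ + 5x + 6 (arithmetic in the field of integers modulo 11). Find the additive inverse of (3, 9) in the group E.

-(3, 9) = (3, -9 mod 11) = (3, 2).

(3, 2)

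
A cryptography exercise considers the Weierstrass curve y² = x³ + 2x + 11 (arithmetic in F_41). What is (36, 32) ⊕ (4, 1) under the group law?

(36, 32) + (4, 1). λ = (1 - 32)/(4 - 36) ≡ 10/9 mod 41. 9⁻¹ ≡ 32 (mod 41) since 9·32 = 288 ≡ 1, so λ ≡ 33.
  x = λ² - 36 - 4 = 1089 - 40 ≡ 24; y = λ·(36 - 24) - 32 ≡ 36. → (24, 36)

(24, 36)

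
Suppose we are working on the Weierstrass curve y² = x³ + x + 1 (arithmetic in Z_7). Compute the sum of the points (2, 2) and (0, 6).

(2, 2) + (0, 6). λ = (6 - 2)/(0 - 2) ≡ 4/5 mod 7. 5⁻¹ ≡ 3 (mod 7) since 5·3 = 15 ≡ 1, so λ ≡ 5.
  x = λ² - 2 - 0 = 25 - 2 ≡ 2; y = λ·(2 - 2) - 2 ≡ 5. → (2, 5)

(2, 5)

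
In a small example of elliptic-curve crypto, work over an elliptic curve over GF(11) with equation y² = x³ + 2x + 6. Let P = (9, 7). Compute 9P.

Repeated addition: build up to 9P.
2P: tangent at (9, 7): λ = (3·9² + 2)/(2·7) ≡ 3/3. 3⁻¹ ≡ 4 (mod 11) since 3·4 = 12 ≡ 1, so λ ≡ 3·4 ≡ 1.
  x = λ² - 9 - 9 = 1 - 18 ≡ 5; y = λ·(9 - 5) - 7 ≡ 8. → (5, 8)
3P: (5, 8) + (9, 7). λ = (7 - 8)/(9 - 5) ≡ 10/4 mod 11. 4⁻¹ ≡ 3 (mod 11), so λ ≡ 8.
  x = λ² - 5 - 9 = 64 - 14 ≡ 6; y = λ·(5 - 6) - 8 ≡ 6. → (6, 6)
4P: (6, 6) + (9, 7). λ = (7 - 6)/(9 - 6) ≡ 1/3 mod 11. 3⁻¹ ≡ 4 (mod 11) since 3·4 = 12 ≡ 1, so λ ≡ 4.
  x = λ² - 6 - 9 = 16 - 15 ≡ 1; y = λ·(6 - 1) - 6 ≡ 3. → (1, 3)
5P: (1, 3) + (9, 7). λ = (7 - 3)/(9 - 1) ≡ 4/8 mod 11. 8⁻¹ ≡ 7 (mod 11), so λ ≡ 6.
  x = λ² - 1 - 9 = 36 - 10 ≡ 4; y = λ·(1 - 4) - 3 ≡ 1. → (4, 1)
6P: (4, 1) + (9, 7). λ = (7 - 1)/(9 - 4) ≡ 6/5 mod 11. 5⁻¹ ≡ 9 (mod 11), so λ ≡ 10.
  x = λ² - 4 - 9 = 100 - 13 ≡ 10; y = λ·(4 - 10) - 1 ≡ 5. → (10, 5)
7P: (10, 5) + (9, 7). λ = (7 - 5)/(9 - 10) ≡ 2/10 mod 11. 10⁻¹ ≡ 10 (mod 11), so λ ≡ 9.
  x = λ² - 10 - 9 = 81 - 19 ≡ 7; y = λ·(10 - 7) - 5 ≡ 0. → (7, 0)
8P: (7, 0) + (9, 7). λ = (7 - 0)/(9 - 7) ≡ 7/2 mod 11. 2⁻¹ ≡ 6 (mod 11) since 2·6 = 12 ≡ 1, so λ ≡ 9.
  x = λ² - 7 - 9 = 81 - 16 ≡ 10; y = λ·(7 - 10) - 0 ≡ 6. → (10, 6)
9P: (10, 6) + (9, 7). λ = (7 - 6)/(9 - 10) ≡ 1/10 mod 11. 10⁻¹ ≡ 10 (mod 11) since 10·10 = 100 ≡ 1, so λ ≡ 10.
  x = λ² - 10 - 9 = 100 - 19 ≡ 4; y = λ·(10 - 4) - 6 ≡ 10. → (4, 10)

(4, 10)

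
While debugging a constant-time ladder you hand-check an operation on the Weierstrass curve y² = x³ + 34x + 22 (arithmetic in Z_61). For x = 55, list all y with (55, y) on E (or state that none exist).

none

x³ + 34x + 22 = 168267 ≡ 29 (mod 61).
29 is a non-residue mod 61; no y exists.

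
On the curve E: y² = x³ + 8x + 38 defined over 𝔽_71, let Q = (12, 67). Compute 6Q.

Repeated addition: build up to 6Q.
2Q: tangent at (12, 67): λ = (3·12² + 8)/(2·67) ≡ 14/63. 63⁻¹ ≡ 62 (mod 71), so λ ≡ 14·62 ≡ 16.
  x = λ² - 12 - 12 = 256 - 24 ≡ 19; y = λ·(12 - 19) - 67 ≡ 34. → (19, 34)
3Q: (19, 34) + (12, 67). λ = (67 - 34)/(12 - 19) ≡ 33/64 mod 71. 64⁻¹ ≡ 10 (mod 71), so λ ≡ 46.
  x = λ² - 19 - 12 = 2116 - 31 ≡ 26; y = λ·(19 - 26) - 34 ≡ 70. → (26, 70)
4Q: (26, 70) + (12, 67). λ = (67 - 70)/(12 - 26) ≡ 68/57 mod 71. 57⁻¹ ≡ 5 (mod 71) since 57·5 = 285 ≡ 1, so λ ≡ 56.
  x = λ² - 26 - 12 = 3136 - 38 ≡ 45; y = λ·(26 - 45) - 70 ≡ 2. → (45, 2)
5Q: (45, 2) + (12, 67). λ = (67 - 2)/(12 - 45) ≡ 65/38 mod 71. 38⁻¹ ≡ 43 (mod 71) since 38·43 = 1634 ≡ 1, so λ ≡ 26.
  x = λ² - 45 - 12 = 676 - 57 ≡ 51; y = λ·(45 - 51) - 2 ≡ 55. → (51, 55)
6Q: (51, 55) + (12, 67). λ = (67 - 55)/(12 - 51) ≡ 12/32 mod 71. 32⁻¹ ≡ 20 (mod 71), so λ ≡ 27.
  x = λ² - 51 - 12 = 729 - 63 ≡ 27; y = λ·(51 - 27) - 55 ≡ 25. → (27, 25)

(27, 25)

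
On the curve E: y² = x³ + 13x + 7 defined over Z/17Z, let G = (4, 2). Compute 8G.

(11, 11)

Double-and-add on 8 = (1000)₂. Start with G = (4, 2) for the leading 1-bit.
double: tangent at (4, 2): λ = (3·4² + 13)/(2·2) ≡ 10/4. 4⁻¹ ≡ 13 (mod 17) since 4·13 = 52 ≡ 1, so λ ≡ 10·13 ≡ 11.
  x = λ² - 4 - 4 = 121 - 8 ≡ 11; y = λ·(4 - 11) - 2 ≡ 6. → (11, 6)
double: tangent at (11, 6): λ = (3·11² + 13)/(2·6) ≡ 2/12. 12⁻¹ ≡ 10 (mod 17), so λ ≡ 2·10 ≡ 3.
  x = λ² - 11 - 11 = 9 - 22 ≡ 4; y = λ·(11 - 4) - 6 ≡ 15. → (4, 15)
double: tangent at (4, 15): λ = (3·4² + 13)/(2·15) ≡ 10/13. 13⁻¹ ≡ 4 (mod 17), so λ ≡ 10·4 ≡ 6.
  x = λ² - 4 - 4 = 36 - 8 ≡ 11; y = λ·(4 - 11) - 15 ≡ 11. → (11, 11)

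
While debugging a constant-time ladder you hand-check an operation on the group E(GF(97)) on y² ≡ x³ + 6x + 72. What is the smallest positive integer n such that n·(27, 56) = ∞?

3

2P: tangent at (27, 56): λ = (3·27² + 6)/(2·56) ≡ 59/15. 15⁻¹ ≡ 13 (mod 97) since 15·13 = 195 ≡ 1, so λ ≡ 59·13 ≡ 88.
  x = λ² - 27 - 27 = 7744 - 54 ≡ 27; y = λ·(27 - 27) - 56 ≡ 41. → (27, 41)
3P: (27, 41) + (27, 56): same x and y₁ ≡ -y₂, so the sum is ∞.
3P = ∞, so the order is 3.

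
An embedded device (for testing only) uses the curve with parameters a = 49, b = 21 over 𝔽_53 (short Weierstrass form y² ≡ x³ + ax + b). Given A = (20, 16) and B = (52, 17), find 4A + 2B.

(40, 7)

First 4A:
Repeated addition: build up to 4A.
2A: tangent at (20, 16): λ = (3·20² + 49)/(2·16) ≡ 30/32. 32⁻¹ ≡ 5 (mod 53), so λ ≡ 30·5 ≡ 44.
  x = λ² - 20 - 20 = 1936 - 40 ≡ 41; y = λ·(20 - 41) - 16 ≡ 14. → (41, 14)
3A: (41, 14) + (20, 16). λ = (16 - 14)/(20 - 41) ≡ 2/32 mod 53. 32⁻¹ ≡ 5 (mod 53) since 32·5 = 160 ≡ 1, so λ ≡ 10.
  x = λ² - 41 - 20 = 100 - 61 ≡ 39; y = λ·(41 - 39) - 14 ≡ 6. → (39, 6)
4A: (39, 6) + (20, 16). λ = (16 - 6)/(20 - 39) ≡ 10/34 mod 53. 34⁻¹ ≡ 39 (mod 53), so λ ≡ 19.
  x = λ² - 39 - 20 = 361 - 59 ≡ 37; y = λ·(39 - 37) - 6 ≡ 32. → (37, 32)
4A = (37, 32).
Next 2B:
Repeated addition: build up to 2B.
2B: tangent at (52, 17): λ = (3·52² + 49)/(2·17) ≡ 52/34. 34⁻¹ ≡ 39 (mod 53) since 34·39 = 1326 ≡ 1, so λ ≡ 52·39 ≡ 14.
  x = λ² - 52 - 52 = 196 - 104 ≡ 39; y = λ·(52 - 39) - 17 ≡ 6. → (39, 6)
2B = (39, 6).
Finally 4A + 2B:
(37, 32) + (39, 6). λ = (6 - 32)/(39 - 37) ≡ 27/2 mod 53. 2⁻¹ ≡ 27 (mod 53) since 2·27 = 54 ≡ 1, so λ ≡ 40.
  x = λ² - 37 - 39 = 1600 - 76 ≡ 40; y = λ·(37 - 40) - 32 ≡ 7. → (40, 7)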